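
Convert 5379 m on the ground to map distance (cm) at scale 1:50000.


map_cm = 5379 * 100 / 50000 = 10.758 cm ≈ 10.76 cm

10.76 cm


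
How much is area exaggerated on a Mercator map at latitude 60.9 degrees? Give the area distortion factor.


area_distortion = 1/cos^2(60.9) = 4.228

4.228


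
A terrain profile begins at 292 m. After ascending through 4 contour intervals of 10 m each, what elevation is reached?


elevation = 292 + 4 * 10 = 332 m

332 m


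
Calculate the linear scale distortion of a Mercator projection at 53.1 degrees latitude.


SF = 1 / cos(53.1) = 1 / 0.60042 = 1.666

1.666


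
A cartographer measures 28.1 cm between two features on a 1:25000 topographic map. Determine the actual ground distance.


ground = 28.1 cm * 25000 / 100 = 7025.0 m = 7.025 km

7.025 km


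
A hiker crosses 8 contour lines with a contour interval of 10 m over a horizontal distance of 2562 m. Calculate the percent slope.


elevation change = 8 * 10 = 80 m
slope = 80 / 2562 * 100 = 3.1%

3.1%


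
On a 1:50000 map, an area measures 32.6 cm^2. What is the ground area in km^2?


ground_area = 32.6 * (50000/100)^2 = 8150000.0 m^2 = 8.15 km^2

8.15 km^2


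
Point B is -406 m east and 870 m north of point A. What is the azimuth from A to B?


az = atan2(-406, 870) = -25.0 deg
adjusted to 0-360: 335.0 degrees

335.0 degrees


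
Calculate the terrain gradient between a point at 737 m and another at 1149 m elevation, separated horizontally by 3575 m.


gradient = (1149 - 737) / 3575 = 412 / 3575 = 0.1152

0.1152


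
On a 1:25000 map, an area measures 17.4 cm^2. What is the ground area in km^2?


ground_area = 17.4 * (25000/100)^2 = 1087500.0 m^2 = 1.0875 km^2 ≈ 1.088 km^2

1.088 km^2


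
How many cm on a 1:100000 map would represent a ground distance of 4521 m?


map_cm = 4521 * 100 / 100000 = 4.521 cm ≈ 4.52 cm

4.52 cm


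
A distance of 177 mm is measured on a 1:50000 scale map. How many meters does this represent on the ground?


ground = 177 mm * 50000 / 1000 = 8850.0 m

8850.0 m


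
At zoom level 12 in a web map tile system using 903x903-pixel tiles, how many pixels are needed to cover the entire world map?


tiles per axis = 2^12 = 4096
total tiles = 4096^2 = 16777216
pixels per axis = 4096 * 903 = 3698688
total pixels = 3698688^2 = 13680292921344

13680292921344 pixels


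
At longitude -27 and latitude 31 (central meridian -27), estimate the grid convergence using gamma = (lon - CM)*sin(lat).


gamma = (-27 - -27) * sin(31) = 0 * 0.515038 = 0.0 degrees

0.0 degrees


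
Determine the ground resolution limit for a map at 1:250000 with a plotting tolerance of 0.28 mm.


ground = 0.28 mm * 250000 / 1000 = 70.0 m

70.0 m


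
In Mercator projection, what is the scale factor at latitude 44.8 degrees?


SF = 1 / cos(44.8) = 1 / 0.709571 = 1.409

1.409


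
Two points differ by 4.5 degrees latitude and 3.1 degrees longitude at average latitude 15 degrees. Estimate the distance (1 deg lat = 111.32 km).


dlat_km = 4.5 * 111.32 = 500.94
dlon_km = 3.1 * 111.32 * cos(15) ≈ 333.333
dist = sqrt(500.94^2 + 333.333^2) ≈ 601.7 km

601.7 km


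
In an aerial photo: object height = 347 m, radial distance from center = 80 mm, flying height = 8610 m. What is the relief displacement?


d = h * r / H = 347 * 80 / 8610 = 3.22 mm

3.22 mm


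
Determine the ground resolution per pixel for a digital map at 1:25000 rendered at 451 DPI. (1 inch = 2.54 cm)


pixel_cm = 2.54 / 451 ≈ 0.005632 cm
ground = pixel_cm * 25000 / 100 = 2.54 * 25000 / (451 * 100) = 63500 / 45100 ≈ 1.41 m

1.41 m


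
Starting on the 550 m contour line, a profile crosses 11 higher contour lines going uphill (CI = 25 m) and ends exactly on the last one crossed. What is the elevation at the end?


elevation = 550 + 11 * 25 = 825 m

825 m


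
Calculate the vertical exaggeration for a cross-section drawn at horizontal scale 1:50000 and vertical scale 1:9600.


VE = horizontal_scale / vertical_scale = 50000 / 9600 ≈ 5.2

5.2x


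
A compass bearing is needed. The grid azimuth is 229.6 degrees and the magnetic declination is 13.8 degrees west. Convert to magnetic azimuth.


magnetic azimuth = grid azimuth - declination (east +ve)
mag_az = 229.6 - -13.8 = 243.4 degrees

243.4 degrees


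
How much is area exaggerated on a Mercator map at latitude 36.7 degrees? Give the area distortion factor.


area_distortion = 1/cos^2(36.7) = 1.556

1.556


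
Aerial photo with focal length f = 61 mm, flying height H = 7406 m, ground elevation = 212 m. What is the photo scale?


scale = f / (H - h) = 61 mm / 7194 m = 61 / 7194000 = 1:117934

1:117934


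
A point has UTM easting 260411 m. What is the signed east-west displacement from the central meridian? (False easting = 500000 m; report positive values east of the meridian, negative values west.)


displacement = 260411 - 500000 = -239589 m

-239589 m


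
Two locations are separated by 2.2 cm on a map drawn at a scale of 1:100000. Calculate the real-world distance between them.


ground = 2.2 cm * 100000 / 100 = 2200.0 m = 2.2 km

2.2 km


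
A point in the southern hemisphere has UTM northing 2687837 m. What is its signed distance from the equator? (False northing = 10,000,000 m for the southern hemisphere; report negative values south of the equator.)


For southern: actual = 2687837 - 10000000 = -7312163 m

-7312163 m


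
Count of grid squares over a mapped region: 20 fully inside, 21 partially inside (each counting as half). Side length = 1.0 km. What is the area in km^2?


effective squares = 20 + 21 * 0.5 = 30.5
area = 30.5 * 1.0 = 30.5 km^2

30.5 km^2


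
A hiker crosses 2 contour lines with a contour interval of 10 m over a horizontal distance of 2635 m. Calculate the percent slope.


elevation change = 2 * 10 = 20 m
slope = 20 / 2635 * 100 = 0.8%

0.8%


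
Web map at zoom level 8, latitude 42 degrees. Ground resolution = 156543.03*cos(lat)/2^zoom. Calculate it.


res = 156543.03 * cos(42) / 2^8 = 156543.03 * 0.74314483 / 256 = 454.43 m/pixel

454.43 m/pixel


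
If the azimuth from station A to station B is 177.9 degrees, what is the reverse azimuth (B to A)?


back azimuth = (177.9 + 180) mod 360 = 357.9 degrees

357.9 degrees


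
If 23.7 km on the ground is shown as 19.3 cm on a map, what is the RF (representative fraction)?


ground = 23.7 km = 2370000 cm; RF denominator = ground / map = 2370000 / 19.3 ≈ 122798; RF = 1:122798

1:122798


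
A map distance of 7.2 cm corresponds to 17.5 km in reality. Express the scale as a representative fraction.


ground = 17.5 km = 1750000 cm; RF denominator = ground / map = 1750000 / 7.2 ≈ 243056; RF = 1:243056

1:243056


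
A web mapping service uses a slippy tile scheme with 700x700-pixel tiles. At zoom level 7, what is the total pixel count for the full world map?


tiles per axis = 2^7 = 128
total tiles = 128^2 = 16384
pixels per axis = 128 * 700 = 89600
total pixels = 89600^2 = 8028160000

8028160000 pixels


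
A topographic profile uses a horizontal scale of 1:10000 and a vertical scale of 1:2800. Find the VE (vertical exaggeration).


VE = horizontal_scale / vertical_scale = 10000 / 2800 ≈ 3.6

3.6x


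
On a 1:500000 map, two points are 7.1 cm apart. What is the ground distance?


ground = 7.1 cm * 500000 / 100 = 35500.0 m = 35.5 km

35.5 km


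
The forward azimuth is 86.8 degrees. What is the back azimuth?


back azimuth = (86.8 + 180) mod 360 = 266.8 degrees

266.8 degrees


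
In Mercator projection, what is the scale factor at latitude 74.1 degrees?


SF = 1 / cos(74.1) = 1 / 0.273959 = 3.65

3.65


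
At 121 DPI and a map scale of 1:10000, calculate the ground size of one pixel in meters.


pixel_cm = 2.54 / 121 ≈ 0.020992 cm
ground = pixel_cm * 10000 / 100 = 2.54 * 10000 / (121 * 100) = 25400 / 12100 ≈ 2.1 m

2.1 m


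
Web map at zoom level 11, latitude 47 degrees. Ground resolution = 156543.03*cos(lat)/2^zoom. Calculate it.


res = 156543.03 * cos(47) / 2^11 = 156543.03 * 0.68199836 / 2048 = 52.13 m/pixel

52.13 m/pixel


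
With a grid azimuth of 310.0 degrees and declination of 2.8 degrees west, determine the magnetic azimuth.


magnetic azimuth = grid azimuth - declination (east +ve)
mag_az = 310.0 - -2.8 = 312.8 degrees

312.8 degrees


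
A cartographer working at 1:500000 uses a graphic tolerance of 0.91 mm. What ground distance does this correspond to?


ground = 0.91 mm * 500000 / 1000 = 455.0 m

455.0 m


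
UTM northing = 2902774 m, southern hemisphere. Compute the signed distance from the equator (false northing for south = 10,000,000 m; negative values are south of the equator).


For southern: actual = 2902774 - 10000000 = -7097226 m

-7097226 m


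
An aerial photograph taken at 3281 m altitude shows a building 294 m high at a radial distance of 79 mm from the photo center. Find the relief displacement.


d = h * r / H = 294 * 79 / 3281 = 7.08 mm

7.08 mm


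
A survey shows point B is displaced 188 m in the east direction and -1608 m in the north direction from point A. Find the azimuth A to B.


az = atan2(188, -1608) = 173.3 deg
adjusted to 0-360: 173.3 degrees

173.3 degrees


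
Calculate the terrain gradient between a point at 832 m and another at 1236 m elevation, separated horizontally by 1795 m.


gradient = (1236 - 832) / 1795 = 404 / 1795 = 0.2251

0.2251


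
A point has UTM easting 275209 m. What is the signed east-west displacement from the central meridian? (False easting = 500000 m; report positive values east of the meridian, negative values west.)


displacement = 275209 - 500000 = -224791 m

-224791 m


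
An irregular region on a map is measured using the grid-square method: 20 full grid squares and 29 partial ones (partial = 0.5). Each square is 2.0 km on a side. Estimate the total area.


effective squares = 20 + 29 * 0.5 = 34.5
area = 34.5 * 4.0 = 138.0 km^2

138.0 km^2


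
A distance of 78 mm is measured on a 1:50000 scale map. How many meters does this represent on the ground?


ground = 78 mm * 50000 / 1000 = 3900.0 m

3900.0 m


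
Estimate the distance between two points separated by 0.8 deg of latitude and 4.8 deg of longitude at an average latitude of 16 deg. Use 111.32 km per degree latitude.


dlat_km = 0.8 * 111.32 = 89.056
dlon_km = 4.8 * 111.32 * cos(16) ≈ 513.637
dist = sqrt(89.056^2 + 513.637^2) ≈ 521.3 km

521.3 km


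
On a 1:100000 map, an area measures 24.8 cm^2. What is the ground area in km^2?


ground_area = 24.8 * (100000/100)^2 = 24800000.0 m^2 = 24.8 km^2

24.8 km^2


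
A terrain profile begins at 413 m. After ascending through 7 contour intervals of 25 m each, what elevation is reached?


elevation = 413 + 7 * 25 = 588 m

588 m


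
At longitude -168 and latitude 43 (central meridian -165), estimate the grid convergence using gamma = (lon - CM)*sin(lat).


gamma = (-168 - -165) * sin(43) = -3 * 0.681998 = -2.046 degrees

-2.046 degrees


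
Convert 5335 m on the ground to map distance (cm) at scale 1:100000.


map_cm = 5335 * 100 / 100000 = 5.335 cm ≈ 5.34 cm

5.34 cm


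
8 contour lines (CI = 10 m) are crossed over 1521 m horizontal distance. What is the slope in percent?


elevation change = 8 * 10 = 80 m
slope = 80 / 1521 * 100 = 5.3%

5.3%


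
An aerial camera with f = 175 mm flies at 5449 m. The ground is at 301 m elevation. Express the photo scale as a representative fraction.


scale = f / (H - h) = 175 mm / 5148 m = 175 / 5148000 = 1:29417

1:29417


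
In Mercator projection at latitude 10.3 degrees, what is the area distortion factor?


area_distortion = 1/cos^2(10.3) = 1.033

1.033


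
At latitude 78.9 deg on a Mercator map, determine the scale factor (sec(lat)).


SF = 1 / cos(78.9) = 1 / 0.192522 = 5.194

5.194


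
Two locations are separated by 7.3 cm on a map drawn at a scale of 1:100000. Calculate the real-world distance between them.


ground = 7.3 cm * 100000 / 100 = 7300.0 m = 7.3 km

7.3 km


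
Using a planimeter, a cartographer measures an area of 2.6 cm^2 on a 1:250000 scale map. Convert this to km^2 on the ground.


ground_area = 2.6 * (250000/100)^2 = 16250000.0 m^2 = 16.25 km^2

16.25 km^2


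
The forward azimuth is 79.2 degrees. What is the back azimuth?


back azimuth = (79.2 + 180) mod 360 = 259.2 degrees

259.2 degrees


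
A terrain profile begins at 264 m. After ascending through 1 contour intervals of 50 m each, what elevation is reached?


elevation = 264 + 1 * 50 = 314 m

314 m


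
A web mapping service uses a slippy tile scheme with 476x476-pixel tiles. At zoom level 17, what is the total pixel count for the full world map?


tiles per axis = 2^17 = 131072
total tiles = 131072^2 = 17179869184
pixels per axis = 131072 * 476 = 62390272
total pixels = 62390272^2 = 3892546040233984

3892546040233984 pixels


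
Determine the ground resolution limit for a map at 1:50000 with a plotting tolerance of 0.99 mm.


ground = 0.99 mm * 50000 / 1000 = 49.5 m

49.5 m


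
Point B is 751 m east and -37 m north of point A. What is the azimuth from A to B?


az = atan2(751, -37) = 92.8 deg
adjusted to 0-360: 92.8 degrees

92.8 degrees


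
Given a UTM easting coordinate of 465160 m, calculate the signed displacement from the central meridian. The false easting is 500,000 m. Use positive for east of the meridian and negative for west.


displacement = 465160 - 500000 = -34840 m

-34840 m


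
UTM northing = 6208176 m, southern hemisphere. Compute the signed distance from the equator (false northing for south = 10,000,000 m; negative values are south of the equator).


For southern: actual = 6208176 - 10000000 = -3791824 m

-3791824 m


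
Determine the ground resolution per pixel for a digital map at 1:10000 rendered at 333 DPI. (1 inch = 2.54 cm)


pixel_cm = 2.54 / 333 ≈ 0.007628 cm
ground = pixel_cm * 10000 / 100 = 2.54 * 10000 / (333 * 100) = 25400 / 33300 ≈ 0.76 m

0.76 m


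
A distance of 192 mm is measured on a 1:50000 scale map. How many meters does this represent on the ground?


ground = 192 mm * 50000 / 1000 = 9600.0 m

9600.0 m


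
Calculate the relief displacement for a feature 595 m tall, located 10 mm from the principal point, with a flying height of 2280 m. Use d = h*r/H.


d = h * r / H = 595 * 10 / 2280 = 2.61 mm

2.61 mm


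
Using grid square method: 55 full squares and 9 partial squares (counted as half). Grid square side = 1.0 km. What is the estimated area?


effective squares = 55 + 9 * 0.5 = 59.5
area = 59.5 * 1.0 = 59.5 km^2

59.5 km^2


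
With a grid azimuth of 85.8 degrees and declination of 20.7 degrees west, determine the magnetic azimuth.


magnetic azimuth = grid azimuth - declination (east +ve)
mag_az = 85.8 - -20.7 = 106.5 degrees

106.5 degrees


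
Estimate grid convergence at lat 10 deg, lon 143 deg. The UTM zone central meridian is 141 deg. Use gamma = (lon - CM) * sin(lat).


gamma = (143 - 141) * sin(10) = 2 * 0.173648 = 0.347 degrees

0.347 degrees


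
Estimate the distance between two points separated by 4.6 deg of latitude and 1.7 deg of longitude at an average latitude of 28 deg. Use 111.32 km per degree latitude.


dlat_km = 4.6 * 111.32 = 512.072
dlon_km = 1.7 * 111.32 * cos(28) ≈ 167.093
dist = sqrt(512.072^2 + 167.093^2) ≈ 538.6 km

538.6 km


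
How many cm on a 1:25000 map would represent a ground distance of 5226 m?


map_cm = 5226 * 100 / 25000 = 20.904 cm ≈ 20.9 cm

20.9 cm


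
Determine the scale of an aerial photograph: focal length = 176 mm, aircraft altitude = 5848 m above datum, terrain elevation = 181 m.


scale = f / (H - h) = 176 mm / 5667 m = 176 / 5667000 = 1:32199

1:32199


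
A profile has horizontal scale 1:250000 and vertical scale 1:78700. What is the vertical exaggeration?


VE = horizontal_scale / vertical_scale = 250000 / 78700 ≈ 3.2

3.2x


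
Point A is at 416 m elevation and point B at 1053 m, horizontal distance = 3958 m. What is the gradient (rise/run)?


gradient = (1053 - 416) / 3958 = 637 / 3958 = 0.1609

0.1609


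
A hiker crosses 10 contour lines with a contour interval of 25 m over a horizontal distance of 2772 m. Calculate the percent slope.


elevation change = 10 * 25 = 250 m
slope = 250 / 2772 * 100 = 9.0%

9.0%


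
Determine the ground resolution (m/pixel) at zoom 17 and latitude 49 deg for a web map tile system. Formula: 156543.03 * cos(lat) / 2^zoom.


res = 156543.03 * cos(49) / 2^17 = 156543.03 * 0.65605903 / 131072 = 0.78 m/pixel

0.78 m/pixel


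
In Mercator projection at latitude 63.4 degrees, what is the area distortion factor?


area_distortion = 1/cos^2(63.4) = 4.988

4.988


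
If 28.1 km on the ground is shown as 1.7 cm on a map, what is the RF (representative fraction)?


ground = 28.1 km = 2810000 cm; RF denominator = ground / map = 2810000 / 1.7 ≈ 1652941; RF = 1:1652941

1:1652941


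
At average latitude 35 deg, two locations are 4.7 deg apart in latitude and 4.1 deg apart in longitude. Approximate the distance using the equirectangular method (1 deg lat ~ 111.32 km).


dlat_km = 4.7 * 111.32 = 523.204
dlon_km = 4.1 * 111.32 * cos(35) ≈ 373.871
dist = sqrt(523.204^2 + 373.871^2) ≈ 643.1 km

643.1 km


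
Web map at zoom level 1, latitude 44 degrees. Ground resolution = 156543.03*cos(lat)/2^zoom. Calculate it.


res = 156543.03 * cos(44) / 2^1 = 156543.03 * 0.7193398 / 2 = 56303.82 m/pixel

56303.82 m/pixel


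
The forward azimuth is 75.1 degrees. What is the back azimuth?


back azimuth = (75.1 + 180) mod 360 = 255.1 degrees

255.1 degrees


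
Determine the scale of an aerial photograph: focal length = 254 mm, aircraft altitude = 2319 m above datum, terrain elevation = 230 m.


scale = f / (H - h) = 254 mm / 2089 m = 254 / 2089000 = 1:8224

1:8224


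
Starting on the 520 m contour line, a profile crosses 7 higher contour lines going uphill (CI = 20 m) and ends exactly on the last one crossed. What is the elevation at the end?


elevation = 520 + 7 * 20 = 660 m

660 m


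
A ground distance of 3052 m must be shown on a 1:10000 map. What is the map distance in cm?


map_cm = 3052 * 100 / 10000 = 30.52 cm

30.52 cm


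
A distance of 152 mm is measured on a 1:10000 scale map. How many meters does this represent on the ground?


ground = 152 mm * 10000 / 1000 = 1520.0 m

1520.0 m


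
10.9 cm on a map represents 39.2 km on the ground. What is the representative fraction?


ground = 39.2 km = 3920000 cm; RF denominator = ground / map = 3920000 / 10.9 ≈ 359633; RF = 1:359633

1:359633


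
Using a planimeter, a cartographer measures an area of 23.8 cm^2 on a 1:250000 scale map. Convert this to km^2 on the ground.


ground_area = 23.8 * (250000/100)^2 = 148750000.0 m^2 = 148.75 km^2

148.75 km^2


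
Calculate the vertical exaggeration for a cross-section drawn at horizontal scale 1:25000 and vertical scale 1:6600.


VE = horizontal_scale / vertical_scale = 25000 / 6600 ≈ 3.8

3.8x


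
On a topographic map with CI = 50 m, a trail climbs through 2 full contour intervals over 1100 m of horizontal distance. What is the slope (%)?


elevation change = 2 * 50 = 100 m
slope = 100 / 1100 * 100 = 9.1%

9.1%


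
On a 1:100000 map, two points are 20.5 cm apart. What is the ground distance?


ground = 20.5 cm * 100000 / 100 = 20500.0 m = 20.5 km

20.5 km


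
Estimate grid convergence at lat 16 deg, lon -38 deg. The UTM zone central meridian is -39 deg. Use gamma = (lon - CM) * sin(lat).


gamma = (-38 - -39) * sin(16) = 1 * 0.275637 = 0.276 degrees

0.276 degrees


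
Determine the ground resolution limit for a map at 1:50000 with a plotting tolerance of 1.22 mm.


ground = 1.22 mm * 50000 / 1000 = 61.0 m

61.0 m


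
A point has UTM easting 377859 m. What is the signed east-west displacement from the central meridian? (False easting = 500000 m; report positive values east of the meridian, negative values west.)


displacement = 377859 - 500000 = -122141 m

-122141 m


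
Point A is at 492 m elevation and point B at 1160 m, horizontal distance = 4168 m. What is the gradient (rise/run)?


gradient = (1160 - 492) / 4168 = 668 / 4168 = 0.1603

0.1603


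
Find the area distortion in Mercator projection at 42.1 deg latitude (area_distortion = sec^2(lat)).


area_distortion = 1/cos^2(42.1) = 1.816

1.816


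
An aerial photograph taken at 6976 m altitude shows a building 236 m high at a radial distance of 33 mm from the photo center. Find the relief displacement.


d = h * r / H = 236 * 33 / 6976 = 1.12 mm

1.12 mm


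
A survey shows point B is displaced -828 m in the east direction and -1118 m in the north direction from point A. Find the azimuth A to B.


az = atan2(-828, -1118) = -143.5 deg
adjusted to 0-360: 216.5 degrees

216.5 degrees


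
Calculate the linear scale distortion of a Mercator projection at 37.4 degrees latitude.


SF = 1 / cos(37.4) = 1 / 0.794415 = 1.259

1.259


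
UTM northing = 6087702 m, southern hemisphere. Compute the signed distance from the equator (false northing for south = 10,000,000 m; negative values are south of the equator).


For southern: actual = 6087702 - 10000000 = -3912298 m

-3912298 m


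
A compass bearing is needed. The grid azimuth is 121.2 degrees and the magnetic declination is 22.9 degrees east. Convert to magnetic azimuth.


magnetic azimuth = grid azimuth - declination (east +ve)
mag_az = 121.2 - 22.9 = 98.3 degrees

98.3 degrees


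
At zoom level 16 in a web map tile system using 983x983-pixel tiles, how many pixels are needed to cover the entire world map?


tiles per axis = 2^16 = 65536
total tiles = 65536^2 = 4294967296
pixels per axis = 65536 * 983 = 64421888
total pixels = 64421888^2 = 4150179653484544

4150179653484544 pixels


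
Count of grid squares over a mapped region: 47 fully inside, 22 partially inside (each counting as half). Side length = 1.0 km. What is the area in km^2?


effective squares = 47 + 22 * 0.5 = 58.0
area = 58.0 * 1.0 = 58.0 km^2

58.0 km^2


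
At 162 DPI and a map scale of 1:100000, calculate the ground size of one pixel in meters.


pixel_cm = 2.54 / 162 ≈ 0.015679 cm
ground = pixel_cm * 100000 / 100 = 2.54 * 100000 / (162 * 100) = 254000 / 16200 ≈ 15.68 m

15.68 m


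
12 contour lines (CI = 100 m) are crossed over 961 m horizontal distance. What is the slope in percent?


elevation change = 12 * 100 = 1200 m
slope = 1200 / 961 * 100 = 124.9%

124.9%


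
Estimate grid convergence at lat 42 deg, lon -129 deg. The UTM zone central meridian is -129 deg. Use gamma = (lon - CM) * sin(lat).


gamma = (-129 - -129) * sin(42) = 0 * 0.669131 = 0.0 degrees

0.0 degrees


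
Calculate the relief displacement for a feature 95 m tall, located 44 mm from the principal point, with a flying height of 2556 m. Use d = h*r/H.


d = h * r / H = 95 * 44 / 2556 = 1.64 mm

1.64 mm


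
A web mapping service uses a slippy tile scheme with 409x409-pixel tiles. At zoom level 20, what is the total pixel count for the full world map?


tiles per axis = 2^20 = 1048576
total tiles = 1048576^2 = 1099511627776
pixels per axis = 1048576 * 409 = 428867584
total pixels = 428867584^2 = 183927404605997056

183927404605997056 pixels


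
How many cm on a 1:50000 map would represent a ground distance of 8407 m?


map_cm = 8407 * 100 / 50000 = 16.814 cm ≈ 16.81 cm

16.81 cm


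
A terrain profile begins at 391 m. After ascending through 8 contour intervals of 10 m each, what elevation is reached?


elevation = 391 + 8 * 10 = 471 m

471 m


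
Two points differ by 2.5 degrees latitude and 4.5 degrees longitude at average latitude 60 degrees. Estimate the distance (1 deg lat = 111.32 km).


dlat_km = 2.5 * 111.32 = 278.3
dlon_km = 4.5 * 111.32 * cos(60) ≈ 250.47
dist = sqrt(278.3^2 + 250.47^2) ≈ 374.4 km

374.4 km


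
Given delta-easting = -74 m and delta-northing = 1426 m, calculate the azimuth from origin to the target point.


az = atan2(-74, 1426) = -3.0 deg
adjusted to 0-360: 357.0 degrees

357.0 degrees


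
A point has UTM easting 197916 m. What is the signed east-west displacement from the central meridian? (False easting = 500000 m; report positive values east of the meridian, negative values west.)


displacement = 197916 - 500000 = -302084 m

-302084 m


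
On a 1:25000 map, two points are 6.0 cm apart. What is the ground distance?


ground = 6.0 cm * 25000 / 100 = 1500.0 m = 1.5 km

1.5 km


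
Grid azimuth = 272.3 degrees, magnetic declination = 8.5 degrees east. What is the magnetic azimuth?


magnetic azimuth = grid azimuth - declination (east +ve)
mag_az = 272.3 - 8.5 = 263.8 degrees

263.8 degrees


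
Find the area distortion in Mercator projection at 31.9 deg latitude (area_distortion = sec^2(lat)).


area_distortion = 1/cos^2(31.9) = 1.387

1.387


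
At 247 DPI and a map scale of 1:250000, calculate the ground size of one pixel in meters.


pixel_cm = 2.54 / 247 ≈ 0.010283 cm
ground = pixel_cm * 250000 / 100 = 2.54 * 250000 / (247 * 100) = 635000 / 24700 ≈ 25.71 m

25.71 m


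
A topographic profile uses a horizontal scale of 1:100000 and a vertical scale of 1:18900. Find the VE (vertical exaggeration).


VE = horizontal_scale / vertical_scale = 100000 / 18900 ≈ 5.3

5.3x


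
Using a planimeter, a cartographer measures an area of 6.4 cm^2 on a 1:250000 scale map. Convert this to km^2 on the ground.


ground_area = 6.4 * (250000/100)^2 = 40000000.0 m^2 = 40.0 km^2

40.0 km^2


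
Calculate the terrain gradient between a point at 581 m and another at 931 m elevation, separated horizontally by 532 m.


gradient = (931 - 581) / 532 = 350 / 532 = 0.6579

0.6579


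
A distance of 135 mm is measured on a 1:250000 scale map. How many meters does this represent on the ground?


ground = 135 mm * 250000 / 1000 = 33750.0 m

33750.0 m


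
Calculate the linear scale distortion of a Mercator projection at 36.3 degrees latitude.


SF = 1 / cos(36.3) = 1 / 0.805928 = 1.241

1.241


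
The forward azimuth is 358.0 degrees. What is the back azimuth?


back azimuth = (358.0 + 180) mod 360 = 178.0 degrees

178.0 degrees


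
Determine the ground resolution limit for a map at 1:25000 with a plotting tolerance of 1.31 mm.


ground = 1.31 mm * 25000 / 1000 = 32.75 m

32.75 m


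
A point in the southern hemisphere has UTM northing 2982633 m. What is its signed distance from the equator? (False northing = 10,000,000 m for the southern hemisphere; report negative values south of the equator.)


For southern: actual = 2982633 - 10000000 = -7017367 m

-7017367 m


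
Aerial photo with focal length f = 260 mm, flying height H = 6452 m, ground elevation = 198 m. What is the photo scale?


scale = f / (H - h) = 260 mm / 6254 m = 260 / 6254000 = 1:24054

1:24054


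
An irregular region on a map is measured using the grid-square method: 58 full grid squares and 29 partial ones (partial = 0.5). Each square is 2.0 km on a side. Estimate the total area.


effective squares = 58 + 29 * 0.5 = 72.5
area = 72.5 * 4.0 = 290.0 km^2

290.0 km^2


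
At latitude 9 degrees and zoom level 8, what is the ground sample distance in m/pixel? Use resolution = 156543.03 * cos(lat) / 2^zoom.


res = 156543.03 * cos(9) / 2^8 = 156543.03 * 0.98768834 / 256 = 603.97 m/pixel

603.97 m/pixel


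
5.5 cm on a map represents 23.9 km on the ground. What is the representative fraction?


ground = 23.9 km = 2390000 cm; RF denominator = ground / map = 2390000 / 5.5 ≈ 434545; RF = 1:434545

1:434545


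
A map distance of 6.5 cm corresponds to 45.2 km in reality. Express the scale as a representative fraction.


ground = 45.2 km = 4520000 cm; RF denominator = ground / map = 4520000 / 6.5 ≈ 695385; RF = 1:695385

1:695385


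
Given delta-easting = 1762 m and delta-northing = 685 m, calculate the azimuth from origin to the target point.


az = atan2(1762, 685) = 68.8 deg
adjusted to 0-360: 68.8 degrees

68.8 degrees


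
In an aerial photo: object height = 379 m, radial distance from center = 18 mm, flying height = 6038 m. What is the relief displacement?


d = h * r / H = 379 * 18 / 6038 = 1.13 mm

1.13 mm


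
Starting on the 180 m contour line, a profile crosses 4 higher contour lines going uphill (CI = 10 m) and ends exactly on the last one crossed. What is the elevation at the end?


elevation = 180 + 4 * 10 = 220 m

220 m


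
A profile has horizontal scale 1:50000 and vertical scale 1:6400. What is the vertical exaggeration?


VE = horizontal_scale / vertical_scale = 50000 / 6400 = 7.8125 ≈ 7.8

7.8x


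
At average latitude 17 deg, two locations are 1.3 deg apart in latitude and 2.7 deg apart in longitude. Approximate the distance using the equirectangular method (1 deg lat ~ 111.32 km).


dlat_km = 1.3 * 111.32 = 144.716
dlon_km = 2.7 * 111.32 * cos(17) ≈ 287.431
dist = sqrt(144.716^2 + 287.431^2) ≈ 321.8 km

321.8 km


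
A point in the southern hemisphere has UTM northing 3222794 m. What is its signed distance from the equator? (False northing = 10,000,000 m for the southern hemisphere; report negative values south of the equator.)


For southern: actual = 3222794 - 10000000 = -6777206 m

-6777206 m


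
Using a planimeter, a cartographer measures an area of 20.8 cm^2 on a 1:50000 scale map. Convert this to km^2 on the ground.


ground_area = 20.8 * (50000/100)^2 = 5200000.0 m^2 = 5.2 km^2

5.2 km^2


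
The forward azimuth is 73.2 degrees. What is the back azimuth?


back azimuth = (73.2 + 180) mod 360 = 253.2 degrees

253.2 degrees


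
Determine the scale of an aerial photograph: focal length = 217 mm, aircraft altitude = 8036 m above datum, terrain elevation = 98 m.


scale = f / (H - h) = 217 mm / 7938 m = 217 / 7938000 = 1:36581

1:36581


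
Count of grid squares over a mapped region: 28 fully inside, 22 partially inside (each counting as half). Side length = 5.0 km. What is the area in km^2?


effective squares = 28 + 22 * 0.5 = 39.0
area = 39.0 * 25.0 = 975.0 km^2

975.0 km^2


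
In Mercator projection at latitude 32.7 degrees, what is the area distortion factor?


area_distortion = 1/cos^2(32.7) = 1.412

1.412


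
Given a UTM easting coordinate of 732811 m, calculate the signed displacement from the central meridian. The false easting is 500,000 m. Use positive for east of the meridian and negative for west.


displacement = 732811 - 500000 = 232811 m

232811 m


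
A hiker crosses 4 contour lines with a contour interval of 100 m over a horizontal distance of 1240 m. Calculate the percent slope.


elevation change = 4 * 100 = 400 m
slope = 400 / 1240 * 100 = 32.3%

32.3%


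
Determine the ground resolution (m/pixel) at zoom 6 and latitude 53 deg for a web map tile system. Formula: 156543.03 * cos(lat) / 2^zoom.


res = 156543.03 * cos(53) / 2^6 = 156543.03 * 0.60181502 / 64 = 1472.03 m/pixel

1472.03 m/pixel


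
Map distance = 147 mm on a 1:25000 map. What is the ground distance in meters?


ground = 147 mm * 25000 / 1000 = 3675.0 m

3675.0 m


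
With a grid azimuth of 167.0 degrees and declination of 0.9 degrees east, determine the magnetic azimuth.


magnetic azimuth = grid azimuth - declination (east +ve)
mag_az = 167.0 - 0.9 = 166.1 degrees

166.1 degrees


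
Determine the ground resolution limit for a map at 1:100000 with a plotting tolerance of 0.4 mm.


ground = 0.4 mm * 100000 / 1000 = 40.0 m

40.0 m


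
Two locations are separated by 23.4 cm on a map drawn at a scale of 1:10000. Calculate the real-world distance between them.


ground = 23.4 cm * 10000 / 100 = 2340.0 m = 2.34 km

2.34 km


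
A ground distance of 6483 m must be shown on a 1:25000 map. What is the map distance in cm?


map_cm = 6483 * 100 / 25000 = 25.932 cm ≈ 25.93 cm

25.93 cm


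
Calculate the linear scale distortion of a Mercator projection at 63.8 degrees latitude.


SF = 1 / cos(63.8) = 1 / 0.441506 = 2.265

2.265


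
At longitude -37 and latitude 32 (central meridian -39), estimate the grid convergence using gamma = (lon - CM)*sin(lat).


gamma = (-37 - -39) * sin(32) = 2 * 0.529919 = 1.06 degrees

1.06 degrees


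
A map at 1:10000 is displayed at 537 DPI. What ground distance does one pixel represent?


pixel_cm = 2.54 / 537 ≈ 0.00473 cm
ground = pixel_cm * 10000 / 100 = 2.54 * 10000 / (537 * 100) = 25400 / 53700 ≈ 0.47 m

0.47 m


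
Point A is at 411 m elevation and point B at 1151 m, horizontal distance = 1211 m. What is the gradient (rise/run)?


gradient = (1151 - 411) / 1211 = 740 / 1211 = 0.6111

0.6111


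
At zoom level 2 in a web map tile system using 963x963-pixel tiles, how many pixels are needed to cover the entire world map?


tiles per axis = 2^2 = 4
total tiles = 4^2 = 16
pixels per axis = 4 * 963 = 3852
total pixels = 3852^2 = 14837904

14837904 pixels


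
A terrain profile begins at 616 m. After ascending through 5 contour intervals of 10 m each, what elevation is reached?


elevation = 616 + 5 * 10 = 666 m

666 m


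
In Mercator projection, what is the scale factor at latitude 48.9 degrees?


SF = 1 / cos(48.9) = 1 / 0.657375 = 1.521

1.521


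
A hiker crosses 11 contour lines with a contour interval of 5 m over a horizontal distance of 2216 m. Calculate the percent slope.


elevation change = 11 * 5 = 55 m
slope = 55 / 2216 * 100 = 2.5%

2.5%


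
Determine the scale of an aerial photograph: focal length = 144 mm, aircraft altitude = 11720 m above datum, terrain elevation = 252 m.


scale = f / (H - h) = 144 mm / 11468 m = 144 / 11468000 = 1:79639

1:79639


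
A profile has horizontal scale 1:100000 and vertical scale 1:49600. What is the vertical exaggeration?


VE = horizontal_scale / vertical_scale = 100000 / 49600 ≈ 2.0

2.0x


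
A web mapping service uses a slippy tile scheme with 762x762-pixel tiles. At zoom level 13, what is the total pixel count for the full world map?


tiles per axis = 2^13 = 8192
total tiles = 8192^2 = 67108864
pixels per axis = 8192 * 762 = 6242304
total pixels = 6242304^2 = 38966359228416

38966359228416 pixels


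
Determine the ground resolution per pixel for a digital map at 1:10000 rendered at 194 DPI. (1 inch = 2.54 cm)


pixel_cm = 2.54 / 194 ≈ 0.013093 cm
ground = pixel_cm * 10000 / 100 = 2.54 * 10000 / (194 * 100) = 25400 / 19400 ≈ 1.31 m

1.31 m


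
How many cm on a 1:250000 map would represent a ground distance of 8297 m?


map_cm = 8297 * 100 / 250000 = 3.3188 cm ≈ 3.32 cm

3.32 cm


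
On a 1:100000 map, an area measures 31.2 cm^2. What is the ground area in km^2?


ground_area = 31.2 * (100000/100)^2 = 31200000.0 m^2 = 31.2 km^2

31.2 km^2


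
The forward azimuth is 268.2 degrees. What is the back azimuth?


back azimuth = (268.2 + 180) mod 360 = 88.2 degrees

88.2 degrees


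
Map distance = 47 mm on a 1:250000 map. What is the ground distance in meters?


ground = 47 mm * 250000 / 1000 = 11750.0 m

11750.0 m


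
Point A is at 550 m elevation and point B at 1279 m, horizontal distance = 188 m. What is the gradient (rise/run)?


gradient = (1279 - 550) / 188 = 729 / 188 = 3.8777

3.8777


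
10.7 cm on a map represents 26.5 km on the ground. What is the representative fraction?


ground = 26.5 km = 2650000 cm; RF denominator = ground / map = 2650000 / 10.7 ≈ 247664; RF = 1:247664

1:247664


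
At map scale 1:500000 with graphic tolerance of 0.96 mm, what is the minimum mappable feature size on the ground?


ground = 0.96 mm * 500000 / 1000 = 480.0 m

480.0 m


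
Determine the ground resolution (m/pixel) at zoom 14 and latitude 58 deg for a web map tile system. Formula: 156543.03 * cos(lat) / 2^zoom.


res = 156543.03 * cos(58) / 2^14 = 156543.03 * 0.52991926 / 16384 = 5.06 m/pixel

5.06 m/pixel


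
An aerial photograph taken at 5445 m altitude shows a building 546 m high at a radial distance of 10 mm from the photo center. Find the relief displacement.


d = h * r / H = 546 * 10 / 5445 = 1.0 mm

1.0 mm


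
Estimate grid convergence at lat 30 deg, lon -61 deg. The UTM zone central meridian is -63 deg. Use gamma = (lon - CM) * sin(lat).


gamma = (-61 - -63) * sin(30) = 2 * 0.5 = 1.0 degrees

1.0 degrees


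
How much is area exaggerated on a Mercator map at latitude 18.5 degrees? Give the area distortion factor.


area_distortion = 1/cos^2(18.5) = 1.112

1.112


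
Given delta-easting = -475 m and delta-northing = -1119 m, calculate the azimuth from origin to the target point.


az = atan2(-475, -1119) = -157.0 deg
adjusted to 0-360: 203.0 degrees

203.0 degrees


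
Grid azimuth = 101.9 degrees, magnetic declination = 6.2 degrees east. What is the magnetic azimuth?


magnetic azimuth = grid azimuth - declination (east +ve)
mag_az = 101.9 - 6.2 = 95.7 degrees

95.7 degrees


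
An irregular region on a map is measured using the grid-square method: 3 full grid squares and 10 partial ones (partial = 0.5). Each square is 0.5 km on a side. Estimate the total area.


effective squares = 3 + 10 * 0.5 = 8.0
area = 8.0 * 0.25 = 2.0 km^2

2.0 km^2


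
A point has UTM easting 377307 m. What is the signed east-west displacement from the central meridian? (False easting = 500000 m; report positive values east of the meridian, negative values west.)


displacement = 377307 - 500000 = -122693 m

-122693 m


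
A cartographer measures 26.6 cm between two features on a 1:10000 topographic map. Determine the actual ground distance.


ground = 26.6 cm * 10000 / 100 = 2660.0 m = 2.66 km

2.66 km


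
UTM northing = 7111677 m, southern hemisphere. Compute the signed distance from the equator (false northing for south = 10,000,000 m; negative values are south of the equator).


For southern: actual = 7111677 - 10000000 = -2888323 m

-2888323 m


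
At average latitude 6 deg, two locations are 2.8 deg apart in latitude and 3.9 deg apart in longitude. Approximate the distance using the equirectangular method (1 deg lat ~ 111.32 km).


dlat_km = 2.8 * 111.32 = 311.696
dlon_km = 3.9 * 111.32 * cos(6) ≈ 431.77
dist = sqrt(311.696^2 + 431.77^2) ≈ 532.5 km

532.5 km


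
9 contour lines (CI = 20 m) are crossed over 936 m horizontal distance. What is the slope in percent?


elevation change = 9 * 20 = 180 m
slope = 180 / 936 * 100 = 19.2%

19.2%


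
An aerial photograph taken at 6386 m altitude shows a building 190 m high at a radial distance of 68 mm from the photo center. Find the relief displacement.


d = h * r / H = 190 * 68 / 6386 = 2.02 mm

2.02 mm


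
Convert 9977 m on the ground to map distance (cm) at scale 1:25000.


map_cm = 9977 * 100 / 25000 = 39.908 cm ≈ 39.91 cm

39.91 cm


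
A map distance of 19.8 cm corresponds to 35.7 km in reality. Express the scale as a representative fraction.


ground = 35.7 km = 3570000 cm; RF denominator = ground / map = 3570000 / 19.8 ≈ 180303; RF = 1:180303

1:180303


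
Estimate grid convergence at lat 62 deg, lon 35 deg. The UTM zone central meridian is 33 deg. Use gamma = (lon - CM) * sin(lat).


gamma = (35 - 33) * sin(62) = 2 * 0.882948 = 1.766 degrees

1.766 degrees


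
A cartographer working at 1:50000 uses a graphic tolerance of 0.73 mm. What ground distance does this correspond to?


ground = 0.73 mm * 50000 / 1000 = 36.5 m

36.5 m
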